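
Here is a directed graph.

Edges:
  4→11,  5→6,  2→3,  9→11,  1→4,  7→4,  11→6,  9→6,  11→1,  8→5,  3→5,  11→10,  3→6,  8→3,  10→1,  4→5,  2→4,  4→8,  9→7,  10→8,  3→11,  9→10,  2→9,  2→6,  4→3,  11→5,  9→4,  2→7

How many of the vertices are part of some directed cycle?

A vertex is on a directed cycle iff it belongs to a strongly connected component of size ≥ 2 (or has a self-loop).
The vertices on cycles are {1, 3, 4, 8, 10, 11} — 6 in total.

6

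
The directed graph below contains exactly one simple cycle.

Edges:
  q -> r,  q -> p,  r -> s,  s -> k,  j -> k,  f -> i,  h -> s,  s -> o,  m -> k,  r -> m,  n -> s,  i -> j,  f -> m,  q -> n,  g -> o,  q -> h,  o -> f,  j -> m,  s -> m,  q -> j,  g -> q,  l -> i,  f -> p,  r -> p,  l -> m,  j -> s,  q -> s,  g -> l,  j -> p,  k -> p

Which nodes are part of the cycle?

DFS with gray/black marking from o:
o gray
  f gray
    p gray
    p black
    m gray
      k gray
        k→p: p black — skip
      k black
    m black
    i gray
      j gray
        j→k: k black — skip
        s gray
          s→m: m black — skip
          s→k: k black — skip
          s→o: o is gray → back edge
Back edge closes the cycle o → f → i → j → s → o; its vertices are {f, i, j, o, s}.

f, i, j, o, s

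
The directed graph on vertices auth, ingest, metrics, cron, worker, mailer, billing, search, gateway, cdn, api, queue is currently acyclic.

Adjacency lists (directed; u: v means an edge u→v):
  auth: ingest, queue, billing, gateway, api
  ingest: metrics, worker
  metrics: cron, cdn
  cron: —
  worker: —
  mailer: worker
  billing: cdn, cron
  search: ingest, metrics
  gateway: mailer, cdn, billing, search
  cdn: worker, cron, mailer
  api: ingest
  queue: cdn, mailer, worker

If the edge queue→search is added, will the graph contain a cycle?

Adding queue→search creates a cycle iff search can already reach queue.
Explore from search: no path reaches queue. The graph stays acyclic.

No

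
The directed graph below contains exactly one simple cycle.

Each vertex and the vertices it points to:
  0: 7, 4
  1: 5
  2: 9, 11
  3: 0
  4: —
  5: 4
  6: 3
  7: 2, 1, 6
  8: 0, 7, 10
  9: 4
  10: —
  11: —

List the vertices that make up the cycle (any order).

0, 3, 6, 7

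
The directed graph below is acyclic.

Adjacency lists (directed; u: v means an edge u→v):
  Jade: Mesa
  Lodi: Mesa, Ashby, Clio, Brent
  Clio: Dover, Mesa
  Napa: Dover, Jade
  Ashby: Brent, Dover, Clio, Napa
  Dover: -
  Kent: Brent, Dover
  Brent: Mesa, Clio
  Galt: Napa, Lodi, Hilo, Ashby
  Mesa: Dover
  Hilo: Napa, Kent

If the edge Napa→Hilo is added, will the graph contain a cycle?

Yes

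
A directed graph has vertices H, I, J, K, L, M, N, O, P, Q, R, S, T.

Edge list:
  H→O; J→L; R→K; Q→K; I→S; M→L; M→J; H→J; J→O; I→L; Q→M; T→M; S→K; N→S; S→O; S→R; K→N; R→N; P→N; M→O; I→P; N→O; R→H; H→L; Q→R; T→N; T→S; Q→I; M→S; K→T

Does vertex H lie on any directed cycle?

H lies on a cycle iff there is a path from H back to itself.
Exploring from H, it never reaches itself; equivalently, its strongly connected component is a singleton.

No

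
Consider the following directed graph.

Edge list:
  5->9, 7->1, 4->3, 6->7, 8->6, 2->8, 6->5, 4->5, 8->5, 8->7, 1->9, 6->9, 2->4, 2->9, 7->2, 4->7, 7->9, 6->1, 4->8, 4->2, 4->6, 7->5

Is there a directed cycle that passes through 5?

No

5 lies on a cycle iff there is a path from 5 back to itself.
Exploring from 5, it never reaches itself; equivalently, its strongly connected component is a singleton.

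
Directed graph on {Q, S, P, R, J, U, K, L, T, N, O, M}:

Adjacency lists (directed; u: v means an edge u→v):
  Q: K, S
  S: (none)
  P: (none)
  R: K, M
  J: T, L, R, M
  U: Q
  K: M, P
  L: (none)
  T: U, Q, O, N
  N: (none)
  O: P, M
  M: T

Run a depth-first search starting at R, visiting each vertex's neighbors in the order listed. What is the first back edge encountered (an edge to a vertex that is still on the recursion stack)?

Q→K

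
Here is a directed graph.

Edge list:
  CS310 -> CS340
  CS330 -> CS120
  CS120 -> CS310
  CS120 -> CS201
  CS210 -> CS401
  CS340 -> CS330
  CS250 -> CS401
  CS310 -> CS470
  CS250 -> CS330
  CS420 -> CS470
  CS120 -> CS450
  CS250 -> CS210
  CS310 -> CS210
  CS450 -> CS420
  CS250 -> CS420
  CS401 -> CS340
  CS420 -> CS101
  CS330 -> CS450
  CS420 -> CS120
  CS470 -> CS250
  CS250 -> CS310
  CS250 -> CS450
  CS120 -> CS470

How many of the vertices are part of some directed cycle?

A vertex is on a directed cycle iff it belongs to a strongly connected component of size ≥ 2 (or has a self-loop).
The vertices on cycles are {CS120, CS210, CS250, CS310, CS330, CS340, CS401, CS420, CS450, CS470} — 10 in total.

10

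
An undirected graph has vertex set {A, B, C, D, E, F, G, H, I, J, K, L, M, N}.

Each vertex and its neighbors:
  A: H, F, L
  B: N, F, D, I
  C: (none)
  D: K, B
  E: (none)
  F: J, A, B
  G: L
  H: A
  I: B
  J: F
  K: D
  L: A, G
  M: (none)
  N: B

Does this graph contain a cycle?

DFS, tracking each vertex's parent; an edge to a visited non-parent vertex closes a cycle.
Start from B:
visit B (parent –)
  visit N (parent B)
    N–B: parent, skip
  visit F (parent B)
    visit J (parent F)
      J–F: parent, skip
    visit A (parent F)
      visit H (parent A)
        H–A: parent, skip
      A–F: parent, skip
      visit L (parent A)
        L–A: parent, skip
        visit G (parent L)
          G–L: parent, skip
    F–B: parent, skip
  visit D (parent B)
    visit K (parent D)
      K–D: parent, skip
    D–B: parent, skip
  visit I (parent B)
    I–B: parent, skip
visit C (parent –)
visit E (parent –)
visit M (parent –)
No non-parent visited neighbor found — the graph is a forest.

No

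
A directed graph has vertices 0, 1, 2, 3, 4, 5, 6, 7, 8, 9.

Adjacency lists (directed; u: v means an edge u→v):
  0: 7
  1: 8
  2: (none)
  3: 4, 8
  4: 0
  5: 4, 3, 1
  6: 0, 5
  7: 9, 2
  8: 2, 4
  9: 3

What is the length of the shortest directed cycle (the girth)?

5

For each vertex v, BFS finds the shortest path from v back to v.
The shortest such closed walk is 0 → 7 → 9 → 3 → 4 → 0, length 5.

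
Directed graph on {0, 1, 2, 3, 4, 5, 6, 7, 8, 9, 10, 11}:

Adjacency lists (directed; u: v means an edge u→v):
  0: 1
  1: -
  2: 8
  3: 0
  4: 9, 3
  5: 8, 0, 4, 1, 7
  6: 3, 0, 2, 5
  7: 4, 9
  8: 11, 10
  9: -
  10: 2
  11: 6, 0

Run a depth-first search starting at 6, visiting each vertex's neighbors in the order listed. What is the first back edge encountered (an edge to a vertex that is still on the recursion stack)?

11->6

DFS from 6 (visiting each vertex's neighbors in the order listed); mark gray on enter, black on exit:
6 gray
  3 gray
    0 gray
      1 gray
      1 black
    0 black
  3 black
  6→0: 0 black — skip
  2 gray
    8 gray
      11 gray
        11→6: 6 is gray → back edge
First back edge: 11 → 6.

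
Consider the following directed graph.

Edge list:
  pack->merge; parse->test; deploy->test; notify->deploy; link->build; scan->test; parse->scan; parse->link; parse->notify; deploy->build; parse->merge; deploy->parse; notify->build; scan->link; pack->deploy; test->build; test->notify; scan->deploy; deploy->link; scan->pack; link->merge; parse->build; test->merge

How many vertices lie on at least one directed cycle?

A vertex is on a directed cycle iff it belongs to a strongly connected component of size ≥ 2 (or has a self-loop).
The vertices on cycles are {pack, scan, test, parse, deploy, notify} — 6 in total.

6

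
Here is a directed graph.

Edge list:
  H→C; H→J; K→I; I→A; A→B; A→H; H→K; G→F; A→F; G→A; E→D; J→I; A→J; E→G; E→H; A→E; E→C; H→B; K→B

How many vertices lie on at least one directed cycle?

7

A vertex is on a directed cycle iff it belongs to a strongly connected component of size ≥ 2 (or has a self-loop).
The vertices on cycles are {A, E, G, H, I, J, K} — 7 in total.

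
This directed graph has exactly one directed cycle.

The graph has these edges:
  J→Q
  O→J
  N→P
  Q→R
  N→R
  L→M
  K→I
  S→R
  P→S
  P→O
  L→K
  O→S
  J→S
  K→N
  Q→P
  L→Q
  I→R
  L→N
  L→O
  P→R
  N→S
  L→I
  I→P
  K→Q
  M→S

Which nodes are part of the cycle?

DFS with gray/black marking from O:
O gray
  J gray
    Q gray
      R gray
      R black
      P gray
        P→R: R black — skip
        P→O: O is gray → back edge
Back edge closes the cycle O → J → Q → P → O; its vertices are {J, O, P, Q}.

J, O, P, Q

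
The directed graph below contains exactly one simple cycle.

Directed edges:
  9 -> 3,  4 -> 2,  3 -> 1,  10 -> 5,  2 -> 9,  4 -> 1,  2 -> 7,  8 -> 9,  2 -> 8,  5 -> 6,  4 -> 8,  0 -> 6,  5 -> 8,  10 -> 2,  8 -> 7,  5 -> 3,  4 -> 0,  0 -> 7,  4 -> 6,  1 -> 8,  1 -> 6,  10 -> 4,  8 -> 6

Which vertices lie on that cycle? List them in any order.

1, 3, 8, 9

DFS with gray/black marking from 8:
8 gray
  9 gray
    3 gray
      1 gray
        6 gray
        6 black
        1→8: 8 is gray → back edge
Back edge closes the cycle 8 → 9 → 3 → 1 → 8; its vertices are {1, 3, 8, 9}.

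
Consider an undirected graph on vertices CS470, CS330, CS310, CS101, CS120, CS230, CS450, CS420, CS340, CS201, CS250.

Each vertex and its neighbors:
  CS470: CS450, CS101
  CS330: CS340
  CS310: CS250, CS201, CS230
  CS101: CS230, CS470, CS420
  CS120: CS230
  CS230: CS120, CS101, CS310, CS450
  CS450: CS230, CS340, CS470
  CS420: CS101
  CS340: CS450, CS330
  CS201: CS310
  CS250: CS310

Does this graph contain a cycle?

Yes

DFS, tracking each vertex's parent; an edge to a visited non-parent vertex closes a cycle.
Start from CS450:
visit CS450 (parent –)
  visit CS230 (parent CS450)
    visit CS120 (parent CS230)
      CS120–CS230: parent, skip
    visit CS101 (parent CS230)
      CS101–CS230: parent, skip
      visit CS470 (parent CS101)
        CS470–CS450: CS450 visited and ≠ parent → cycle
Cycle: CS450 – CS230 – CS101 – CS470 – CS450.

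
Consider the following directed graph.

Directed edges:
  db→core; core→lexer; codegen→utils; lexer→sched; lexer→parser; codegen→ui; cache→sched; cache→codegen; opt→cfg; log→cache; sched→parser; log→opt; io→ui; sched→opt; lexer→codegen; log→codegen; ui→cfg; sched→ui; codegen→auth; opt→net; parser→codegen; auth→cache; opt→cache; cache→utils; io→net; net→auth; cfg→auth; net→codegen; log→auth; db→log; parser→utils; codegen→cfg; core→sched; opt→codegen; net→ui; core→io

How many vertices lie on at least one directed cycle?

9

A vertex is on a directed cycle iff it belongs to a strongly connected component of size ≥ 2 (or has a self-loop).
The vertices on cycles are {ui, cfg, net, opt, auth, cache, sched, parser, codegen} — 9 in total.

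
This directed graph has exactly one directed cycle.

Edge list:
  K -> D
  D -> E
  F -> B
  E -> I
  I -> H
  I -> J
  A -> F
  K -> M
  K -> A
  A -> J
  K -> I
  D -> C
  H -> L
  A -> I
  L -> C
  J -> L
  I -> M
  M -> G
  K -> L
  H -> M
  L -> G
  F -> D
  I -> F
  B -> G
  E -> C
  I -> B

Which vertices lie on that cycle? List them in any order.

D, E, F, I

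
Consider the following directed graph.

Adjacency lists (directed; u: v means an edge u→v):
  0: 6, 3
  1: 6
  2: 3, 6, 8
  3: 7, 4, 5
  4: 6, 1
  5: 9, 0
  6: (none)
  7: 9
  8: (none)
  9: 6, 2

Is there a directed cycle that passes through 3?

3 is on a cycle iff 3 can reach itself via ≥1 edge.
3 → 5 → 0 → 3 — yes.

Yes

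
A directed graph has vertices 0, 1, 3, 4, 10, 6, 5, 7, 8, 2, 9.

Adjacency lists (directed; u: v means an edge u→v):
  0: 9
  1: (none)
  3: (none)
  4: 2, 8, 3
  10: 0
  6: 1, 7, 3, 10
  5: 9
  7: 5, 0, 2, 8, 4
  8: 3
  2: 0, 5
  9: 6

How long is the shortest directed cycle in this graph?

For each vertex v, BFS finds the shortest path from v back to v.
The shortest such closed walk is 6 → 10 → 0 → 9 → 6, length 4.

4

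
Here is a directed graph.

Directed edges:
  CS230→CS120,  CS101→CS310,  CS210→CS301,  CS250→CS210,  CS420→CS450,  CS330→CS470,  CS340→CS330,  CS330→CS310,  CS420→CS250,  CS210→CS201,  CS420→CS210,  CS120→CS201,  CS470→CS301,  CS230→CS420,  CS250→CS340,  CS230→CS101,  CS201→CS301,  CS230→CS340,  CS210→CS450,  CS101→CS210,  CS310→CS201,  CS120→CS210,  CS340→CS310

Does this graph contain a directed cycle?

DFS with white/gray/black marking, starting from CS330:
CS330 gray
  CS470 gray
    CS301 gray
    CS301 black
  CS470 black
  CS310 gray
    CS201 gray
      CS201→CS301: CS301 black — skip
    CS201 black
  CS310 black
CS330 black
CS420 gray
  CS250 gray
    CS210 gray
      CS210→CS201: CS201 black — skip
      CS210→CS301: CS301 black — skip
      CS450 gray
      CS450 black
    CS210 black
    CS340 gray
      CS340→CS330: CS330 black — skip
      CS340→CS310: CS310 black — skip
    CS340 black
  CS250 black
  CS420→CS450: CS450 black — skip
  CS420→CS210: CS210 black — skip
CS420 black
CS230 gray
  CS230→CS420: CS420 black — skip
  CS230→CS340: CS340 black — skip
  CS101 gray
    CS101→CS310: CS310 black — skip
    CS101→CS210: CS210 black — skip
  CS101 black
  CS120 gray
    CS120→CS201: CS201 black — skip
    CS120→CS210: CS210 black — skip
  CS120 black
CS230 black
Every edge goes to a white or black vertex — no back edge, so the graph is acyclic.

No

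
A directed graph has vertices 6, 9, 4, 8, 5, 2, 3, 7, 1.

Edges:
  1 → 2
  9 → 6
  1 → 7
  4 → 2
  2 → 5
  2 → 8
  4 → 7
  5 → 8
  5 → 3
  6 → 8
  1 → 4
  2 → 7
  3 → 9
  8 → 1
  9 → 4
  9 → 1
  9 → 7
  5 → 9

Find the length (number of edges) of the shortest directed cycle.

3

For each vertex v, BFS finds the shortest path from v back to v.
The shortest such closed walk is 8 → 1 → 2 → 8, length 3.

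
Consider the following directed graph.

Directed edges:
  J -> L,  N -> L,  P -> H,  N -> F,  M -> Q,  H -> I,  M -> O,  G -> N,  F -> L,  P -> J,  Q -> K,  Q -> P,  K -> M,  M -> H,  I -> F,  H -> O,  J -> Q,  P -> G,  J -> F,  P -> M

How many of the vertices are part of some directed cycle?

5

A vertex is on a directed cycle iff it belongs to a strongly connected component of size ≥ 2 (or has a self-loop).
The vertices on cycles are {J, K, M, P, Q} — 5 in total.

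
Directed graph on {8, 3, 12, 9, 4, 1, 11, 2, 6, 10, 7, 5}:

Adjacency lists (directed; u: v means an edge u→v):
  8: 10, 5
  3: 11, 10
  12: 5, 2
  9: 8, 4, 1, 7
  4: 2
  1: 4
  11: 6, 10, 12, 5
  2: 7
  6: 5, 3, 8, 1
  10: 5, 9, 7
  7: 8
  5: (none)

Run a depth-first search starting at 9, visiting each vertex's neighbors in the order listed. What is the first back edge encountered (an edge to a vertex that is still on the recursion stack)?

10→9

DFS from 9 (visiting each vertex's neighbors in the order listed); mark gray on enter, black on exit:
9 gray
  8 gray
    10 gray
      5 gray
      5 black
      10→9: 9 is gray → back edge
First back edge: 10 → 9.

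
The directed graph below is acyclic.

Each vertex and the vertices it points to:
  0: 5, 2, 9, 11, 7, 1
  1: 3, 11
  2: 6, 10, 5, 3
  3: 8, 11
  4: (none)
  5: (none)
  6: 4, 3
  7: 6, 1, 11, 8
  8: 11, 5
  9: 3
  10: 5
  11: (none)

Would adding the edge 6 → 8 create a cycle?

Adding 6→8 creates a cycle iff 8 can already reach 6.
Explore from 8: no path reaches 6. The graph stays acyclic.

No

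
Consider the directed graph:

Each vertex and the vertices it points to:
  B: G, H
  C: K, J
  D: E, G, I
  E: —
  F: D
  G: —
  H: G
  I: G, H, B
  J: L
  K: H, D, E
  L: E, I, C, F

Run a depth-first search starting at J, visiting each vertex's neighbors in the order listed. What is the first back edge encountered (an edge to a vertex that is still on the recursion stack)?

C->J

DFS from J (visiting each vertex's neighbors in the order listed); mark gray on enter, black on exit:
J gray
  L gray
    E gray
    E black
    I gray
      G gray
      G black
      H gray
        H→G: G black — skip
      H black
      B gray
        B→G: G black — skip
        B→H: H black — skip
      B black
    I black
    C gray
      K gray
        K→H: H black — skip
        D gray
          D→E: E black — skip
          D→G: G black — skip
          D→I: I black — skip
        D black
        K→E: E black — skip
      K black
      C→J: J is gray → back edge
First back edge: C → J.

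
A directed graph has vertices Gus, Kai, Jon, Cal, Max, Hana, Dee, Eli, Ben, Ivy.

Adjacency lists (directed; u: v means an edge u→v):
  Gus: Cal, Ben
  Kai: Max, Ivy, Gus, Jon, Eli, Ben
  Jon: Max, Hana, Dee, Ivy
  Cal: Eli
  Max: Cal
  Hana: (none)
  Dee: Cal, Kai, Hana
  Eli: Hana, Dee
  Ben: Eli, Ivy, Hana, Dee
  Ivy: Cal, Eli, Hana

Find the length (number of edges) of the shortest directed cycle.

For each vertex v, BFS finds the shortest path from v back to v.
The shortest such closed walk is Dee → Kai → Jon → Dee, length 3.

3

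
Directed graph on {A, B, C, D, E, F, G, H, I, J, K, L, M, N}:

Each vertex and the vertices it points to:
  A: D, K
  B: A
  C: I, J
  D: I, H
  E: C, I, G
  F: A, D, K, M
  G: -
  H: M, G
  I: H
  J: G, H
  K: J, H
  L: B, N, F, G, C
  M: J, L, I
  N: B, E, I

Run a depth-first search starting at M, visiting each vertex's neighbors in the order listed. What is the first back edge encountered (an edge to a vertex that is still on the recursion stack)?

H→M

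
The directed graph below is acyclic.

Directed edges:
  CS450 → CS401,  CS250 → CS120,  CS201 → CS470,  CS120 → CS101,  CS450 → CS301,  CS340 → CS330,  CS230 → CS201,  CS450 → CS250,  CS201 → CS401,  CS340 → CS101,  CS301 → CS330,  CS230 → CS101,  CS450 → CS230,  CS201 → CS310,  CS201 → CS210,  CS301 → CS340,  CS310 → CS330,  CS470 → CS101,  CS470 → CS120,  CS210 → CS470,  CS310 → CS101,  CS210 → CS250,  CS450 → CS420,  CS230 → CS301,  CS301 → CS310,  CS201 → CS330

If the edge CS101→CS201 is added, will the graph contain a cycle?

Yes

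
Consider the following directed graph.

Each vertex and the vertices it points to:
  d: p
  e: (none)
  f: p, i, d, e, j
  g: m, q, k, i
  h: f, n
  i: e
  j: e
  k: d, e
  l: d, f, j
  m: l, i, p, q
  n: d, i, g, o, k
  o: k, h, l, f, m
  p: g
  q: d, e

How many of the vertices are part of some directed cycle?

11

A vertex is on a directed cycle iff it belongs to a strongly connected component of size ≥ 2 (or has a self-loop).
The vertices on cycles are {d, f, g, h, k, l, m, n, o, p, q} — 11 in total.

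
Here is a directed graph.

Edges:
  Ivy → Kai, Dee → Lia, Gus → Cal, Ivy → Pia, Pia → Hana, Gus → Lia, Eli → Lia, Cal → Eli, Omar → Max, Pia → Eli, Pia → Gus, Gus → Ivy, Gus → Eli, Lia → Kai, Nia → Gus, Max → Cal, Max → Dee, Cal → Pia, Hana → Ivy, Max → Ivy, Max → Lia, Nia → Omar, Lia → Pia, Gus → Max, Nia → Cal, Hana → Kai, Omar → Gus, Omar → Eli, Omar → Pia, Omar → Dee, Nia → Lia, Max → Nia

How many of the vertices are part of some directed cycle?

11

A vertex is on a directed cycle iff it belongs to a strongly connected component of size ≥ 2 (or has a self-loop).
The vertices on cycles are {Cal, Dee, Eli, Gus, Ivy, Lia, Max, Nia, Pia, Hana, Omar} — 11 in total.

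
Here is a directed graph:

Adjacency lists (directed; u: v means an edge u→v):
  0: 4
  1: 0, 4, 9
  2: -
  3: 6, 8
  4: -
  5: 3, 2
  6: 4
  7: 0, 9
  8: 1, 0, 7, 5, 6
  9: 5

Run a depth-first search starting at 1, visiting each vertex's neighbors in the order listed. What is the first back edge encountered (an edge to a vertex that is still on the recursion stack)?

DFS from 1 (visiting each vertex's neighbors in the order listed); mark gray on enter, black on exit:
1 gray
  0 gray
    4 gray
    4 black
  0 black
  1→4: 4 black — skip
  9 gray
    5 gray
      3 gray
        6 gray
          6→4: 4 black — skip
        6 black
        8 gray
          8→1: 1 is gray → back edge
First back edge: 8 → 1.

8→1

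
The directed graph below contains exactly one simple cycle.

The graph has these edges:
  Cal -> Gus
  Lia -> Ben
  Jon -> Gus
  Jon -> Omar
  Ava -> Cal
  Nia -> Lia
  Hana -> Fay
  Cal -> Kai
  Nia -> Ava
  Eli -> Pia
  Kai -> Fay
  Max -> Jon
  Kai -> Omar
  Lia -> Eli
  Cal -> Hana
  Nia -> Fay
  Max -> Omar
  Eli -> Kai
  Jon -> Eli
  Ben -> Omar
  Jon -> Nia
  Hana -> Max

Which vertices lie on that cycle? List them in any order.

DFS with gray/black marking from Jon:
Jon gray
  Nia gray
    Fay gray
    Fay black
    Ava gray
      Cal gray
        Hana gray
          Max gray
            Omar gray
            Omar black
            Max→Jon: Jon is gray → back edge
Back edge closes the cycle Jon → Nia → Ava → Cal → Hana → Max → Jon; its vertices are {Ava, Cal, Jon, Max, Nia, Hana}.

Ava, Cal, Jon, Max, Nia, Hana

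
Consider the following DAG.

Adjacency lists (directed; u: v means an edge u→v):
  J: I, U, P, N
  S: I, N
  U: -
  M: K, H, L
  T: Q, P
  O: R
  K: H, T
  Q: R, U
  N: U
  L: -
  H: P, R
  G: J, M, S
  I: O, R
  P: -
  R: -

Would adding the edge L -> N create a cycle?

Adding L→N creates a cycle iff N can already reach L.
Explore from N: no path reaches L. The graph stays acyclic.

No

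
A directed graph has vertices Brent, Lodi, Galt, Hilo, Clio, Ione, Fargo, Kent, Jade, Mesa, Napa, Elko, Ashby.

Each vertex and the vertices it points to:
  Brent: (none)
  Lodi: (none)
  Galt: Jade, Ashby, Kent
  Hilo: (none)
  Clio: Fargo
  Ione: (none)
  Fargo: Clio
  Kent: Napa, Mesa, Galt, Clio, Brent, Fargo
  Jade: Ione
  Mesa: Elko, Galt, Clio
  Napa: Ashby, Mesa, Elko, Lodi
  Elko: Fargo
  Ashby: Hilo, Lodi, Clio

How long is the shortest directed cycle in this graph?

2

For each vertex v, BFS finds the shortest path from v back to v.
The shortest such closed walk is Galt → Kent → Galt, length 2.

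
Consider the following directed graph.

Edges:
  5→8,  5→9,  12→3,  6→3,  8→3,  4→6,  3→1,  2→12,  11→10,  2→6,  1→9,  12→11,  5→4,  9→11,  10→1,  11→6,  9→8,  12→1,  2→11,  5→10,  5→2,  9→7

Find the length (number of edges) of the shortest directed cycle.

4

For each vertex v, BFS finds the shortest path from v back to v.
The shortest such closed walk is 9 → 8 → 3 → 1 → 9, length 4.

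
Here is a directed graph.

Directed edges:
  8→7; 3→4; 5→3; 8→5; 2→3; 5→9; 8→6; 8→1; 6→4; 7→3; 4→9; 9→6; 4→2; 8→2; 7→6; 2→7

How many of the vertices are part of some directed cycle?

A vertex is on a directed cycle iff it belongs to a strongly connected component of size ≥ 2 (or has a self-loop).
The vertices on cycles are {2, 3, 4, 6, 7, 9} — 6 in total.

6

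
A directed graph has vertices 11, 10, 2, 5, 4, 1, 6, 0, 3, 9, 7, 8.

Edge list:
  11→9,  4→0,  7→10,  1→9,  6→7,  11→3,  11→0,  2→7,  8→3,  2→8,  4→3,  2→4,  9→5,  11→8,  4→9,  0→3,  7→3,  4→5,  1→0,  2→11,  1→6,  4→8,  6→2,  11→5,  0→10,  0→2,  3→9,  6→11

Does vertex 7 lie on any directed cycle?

No

7 lies on a cycle iff there is a path from 7 back to itself.
Exploring from 7, it never reaches itself; equivalently, its strongly connected component is a singleton.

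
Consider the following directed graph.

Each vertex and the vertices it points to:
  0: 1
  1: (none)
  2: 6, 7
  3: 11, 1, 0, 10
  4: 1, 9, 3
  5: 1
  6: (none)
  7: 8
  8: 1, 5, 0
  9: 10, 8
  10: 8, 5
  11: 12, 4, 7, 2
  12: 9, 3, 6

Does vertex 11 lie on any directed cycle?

Yes

11 is on a cycle iff 11 can reach itself via ≥1 edge.
11 → 12 → 3 → 11 — yes.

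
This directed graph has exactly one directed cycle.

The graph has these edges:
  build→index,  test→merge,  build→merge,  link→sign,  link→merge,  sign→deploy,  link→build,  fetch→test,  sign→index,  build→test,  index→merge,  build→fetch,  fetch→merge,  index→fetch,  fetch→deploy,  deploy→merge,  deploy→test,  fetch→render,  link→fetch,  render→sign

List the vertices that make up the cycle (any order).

sign, fetch, index, render

DFS with gray/black marking from fetch:
fetch gray
  merge gray
  merge black
  deploy gray
    deploy→merge: merge black — skip
    test gray
      test→merge: merge black — skip
    test black
  deploy black
  fetch→test: test black — skip
  render gray
    sign gray
      index gray
        index→fetch: fetch is gray → back edge
Back edge closes the cycle fetch → render → sign → index → fetch; its vertices are {sign, fetch, index, render}.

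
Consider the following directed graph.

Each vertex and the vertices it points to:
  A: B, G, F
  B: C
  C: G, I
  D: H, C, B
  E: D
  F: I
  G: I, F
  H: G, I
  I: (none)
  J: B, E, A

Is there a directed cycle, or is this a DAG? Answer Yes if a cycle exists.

DFS with white/gray/black marking, starting from D:
D gray
  H gray
    G gray
      I gray
      I black
      F gray
        F→I: I black — skip
      F black
    G black
    H→I: I black — skip
  H black
  C gray
    C→G: G black — skip
    C→I: I black — skip
  C black
  B gray
    B→C: C black — skip
  B black
D black
A gray
  A→B: B black — skip
  A→G: G black — skip
  A→F: F black — skip
A black
E gray
  E→D: D black — skip
E black
J gray
  J→B: B black — skip
  J→E: E black — skip
  J→A: A black — skip
J black
Every edge goes to a white or black vertex — no back edge, so the graph is acyclic.

No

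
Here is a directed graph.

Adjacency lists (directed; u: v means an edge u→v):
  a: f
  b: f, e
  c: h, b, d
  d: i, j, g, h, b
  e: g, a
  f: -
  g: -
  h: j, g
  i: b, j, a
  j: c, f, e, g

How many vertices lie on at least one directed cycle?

5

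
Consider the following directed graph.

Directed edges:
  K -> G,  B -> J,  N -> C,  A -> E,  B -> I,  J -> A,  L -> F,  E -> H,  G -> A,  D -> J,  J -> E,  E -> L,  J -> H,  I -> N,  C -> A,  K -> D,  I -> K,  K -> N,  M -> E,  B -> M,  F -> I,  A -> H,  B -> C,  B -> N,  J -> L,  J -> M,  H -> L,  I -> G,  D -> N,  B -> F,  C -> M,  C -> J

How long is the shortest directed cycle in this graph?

For each vertex v, BFS finds the shortest path from v back to v.
The shortest such closed walk is F → I → K → D → J → L → F, length 6.

6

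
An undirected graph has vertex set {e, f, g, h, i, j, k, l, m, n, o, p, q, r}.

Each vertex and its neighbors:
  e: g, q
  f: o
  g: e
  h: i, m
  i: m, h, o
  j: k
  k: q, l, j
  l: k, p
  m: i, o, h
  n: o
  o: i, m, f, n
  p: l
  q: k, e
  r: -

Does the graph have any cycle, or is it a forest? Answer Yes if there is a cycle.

DFS, tracking each vertex's parent; an edge to a visited non-parent vertex closes a cycle.
Start from o:
visit o (parent –)
  visit i (parent o)
    visit m (parent i)
      m–i: parent, skip
      m–o: o visited and ≠ parent → cycle
Cycle: o – i – m – o.

Yes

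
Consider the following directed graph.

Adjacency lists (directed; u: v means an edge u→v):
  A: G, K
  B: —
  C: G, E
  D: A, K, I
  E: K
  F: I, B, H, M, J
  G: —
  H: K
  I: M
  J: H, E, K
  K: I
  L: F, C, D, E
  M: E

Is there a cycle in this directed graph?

DFS with white/gray/black marking, starting from H:
H gray
  K gray
    I gray
      M gray
        E gray
          E→K: K is gray → back edge
Back edge found, so a cycle exists: K → I → M → E → K.

Yes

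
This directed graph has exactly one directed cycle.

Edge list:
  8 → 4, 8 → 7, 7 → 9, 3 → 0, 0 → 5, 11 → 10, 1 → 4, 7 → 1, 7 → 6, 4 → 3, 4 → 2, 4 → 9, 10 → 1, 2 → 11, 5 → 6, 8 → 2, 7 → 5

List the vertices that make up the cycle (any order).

DFS with gray/black marking from 4:
4 gray
  2 gray
    11 gray
      10 gray
        1 gray
          1→4: 4 is gray → back edge
Back edge closes the cycle 4 → 2 → 11 → 10 → 1 → 4; its vertices are {1, 2, 4, 10, 11}.

1, 2, 4, 10, 11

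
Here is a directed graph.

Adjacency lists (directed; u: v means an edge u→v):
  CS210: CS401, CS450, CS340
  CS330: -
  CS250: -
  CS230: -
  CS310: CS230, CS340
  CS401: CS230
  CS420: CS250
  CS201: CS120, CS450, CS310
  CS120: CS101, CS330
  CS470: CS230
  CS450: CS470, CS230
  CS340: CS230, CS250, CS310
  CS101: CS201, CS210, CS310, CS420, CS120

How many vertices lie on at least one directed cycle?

A vertex is on a directed cycle iff it belongs to a strongly connected component of size ≥ 2 (or has a self-loop).
The vertices on cycles are {CS101, CS120, CS201, CS310, CS340} — 5 in total.

5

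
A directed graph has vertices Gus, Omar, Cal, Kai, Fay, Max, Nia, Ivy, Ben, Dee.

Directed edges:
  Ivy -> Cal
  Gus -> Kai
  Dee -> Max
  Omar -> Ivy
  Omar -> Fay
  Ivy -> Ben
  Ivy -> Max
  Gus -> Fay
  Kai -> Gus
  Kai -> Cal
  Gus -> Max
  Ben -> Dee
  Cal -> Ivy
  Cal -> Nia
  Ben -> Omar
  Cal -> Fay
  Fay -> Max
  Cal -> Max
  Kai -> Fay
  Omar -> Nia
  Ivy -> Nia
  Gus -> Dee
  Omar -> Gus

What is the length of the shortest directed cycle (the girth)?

2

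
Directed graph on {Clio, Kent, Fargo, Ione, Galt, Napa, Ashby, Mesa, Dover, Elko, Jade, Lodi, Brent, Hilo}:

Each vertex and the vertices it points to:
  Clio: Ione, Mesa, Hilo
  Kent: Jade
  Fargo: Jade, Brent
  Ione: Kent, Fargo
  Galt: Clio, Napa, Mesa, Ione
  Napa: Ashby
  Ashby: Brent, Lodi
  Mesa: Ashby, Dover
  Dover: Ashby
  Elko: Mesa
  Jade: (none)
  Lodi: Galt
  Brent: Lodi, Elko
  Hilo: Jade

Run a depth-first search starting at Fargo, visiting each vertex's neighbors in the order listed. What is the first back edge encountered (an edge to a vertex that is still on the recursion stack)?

Ione->Fargo

DFS from Fargo (visiting each vertex's neighbors in the order listed); mark gray on enter, black on exit:
Fargo gray
  Jade gray
  Jade black
  Brent gray
    Lodi gray
      Galt gray
        Clio gray
          Ione gray
            Kent gray
              Kent→Jade: Jade black — skip
            Kent black
            Ione→Fargo: Fargo is gray → back edge
First back edge: Ione → Fargo.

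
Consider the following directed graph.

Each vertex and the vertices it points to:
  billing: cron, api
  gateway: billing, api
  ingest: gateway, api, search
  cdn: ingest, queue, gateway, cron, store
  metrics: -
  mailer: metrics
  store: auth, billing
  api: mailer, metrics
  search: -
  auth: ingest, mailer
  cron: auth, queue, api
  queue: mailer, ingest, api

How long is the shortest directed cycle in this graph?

5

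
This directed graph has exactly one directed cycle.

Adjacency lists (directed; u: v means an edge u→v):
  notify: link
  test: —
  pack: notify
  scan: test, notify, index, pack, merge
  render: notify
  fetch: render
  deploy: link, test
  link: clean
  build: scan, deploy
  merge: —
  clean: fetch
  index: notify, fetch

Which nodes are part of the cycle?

DFS with gray/black marking from link:
link gray
  clean gray
    fetch gray
      render gray
        notify gray
          notify→link: link is gray → back edge
Back edge closes the cycle link → clean → fetch → render → notify → link; its vertices are {link, clean, fetch, notify, render}.

link, clean, fetch, notify, render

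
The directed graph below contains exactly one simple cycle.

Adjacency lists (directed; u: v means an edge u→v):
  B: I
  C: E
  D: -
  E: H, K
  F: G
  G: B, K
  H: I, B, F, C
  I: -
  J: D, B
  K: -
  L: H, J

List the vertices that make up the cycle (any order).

DFS with gray/black marking from H:
H gray
  I gray
  I black
  B gray
    B→I: I black — skip
  B black
  F gray
    G gray
      G→B: B black — skip
      K gray
      K black
    G black
  F black
  C gray
    E gray
      E→H: H is gray → back edge
Back edge closes the cycle H → C → E → H; its vertices are {C, E, H}.

C, E, H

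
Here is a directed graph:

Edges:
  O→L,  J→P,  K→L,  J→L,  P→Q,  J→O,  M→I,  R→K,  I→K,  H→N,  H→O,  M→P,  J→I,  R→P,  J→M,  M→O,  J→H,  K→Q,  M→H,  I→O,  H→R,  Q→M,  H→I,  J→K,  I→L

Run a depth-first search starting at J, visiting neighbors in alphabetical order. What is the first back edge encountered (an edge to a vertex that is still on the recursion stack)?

M->H

DFS from J (visiting neighbors in alphabetical order); mark gray on enter, black on exit:
J gray
  H gray
    I gray
      K gray
        L gray
        L black
        Q gray
          M gray
            M→H: H is gray → back edge
First back edge: M → H.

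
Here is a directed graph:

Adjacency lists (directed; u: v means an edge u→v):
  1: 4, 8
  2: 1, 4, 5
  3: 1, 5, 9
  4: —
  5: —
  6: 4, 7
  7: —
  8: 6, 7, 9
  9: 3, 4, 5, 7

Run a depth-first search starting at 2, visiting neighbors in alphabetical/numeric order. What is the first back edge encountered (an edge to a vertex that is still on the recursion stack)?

DFS from 2 (visiting neighbors in alphabetical/numeric order); mark gray on enter, black on exit:
2 gray
  1 gray
    4 gray
    4 black
    8 gray
      6 gray
        6→4: 4 black — skip
        7 gray
        7 black
      6 black
      8→7: 7 black — skip
      9 gray
        3 gray
          3→1: 1 is gray → back edge
First back edge: 3 → 1.

3→1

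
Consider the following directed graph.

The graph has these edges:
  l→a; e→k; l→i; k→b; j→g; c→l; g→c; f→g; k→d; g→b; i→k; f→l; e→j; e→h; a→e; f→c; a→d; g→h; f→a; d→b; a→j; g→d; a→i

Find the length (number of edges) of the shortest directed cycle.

For each vertex v, BFS finds the shortest path from v back to v.
The shortest such closed walk is l → a → j → g → c → l, length 5.

5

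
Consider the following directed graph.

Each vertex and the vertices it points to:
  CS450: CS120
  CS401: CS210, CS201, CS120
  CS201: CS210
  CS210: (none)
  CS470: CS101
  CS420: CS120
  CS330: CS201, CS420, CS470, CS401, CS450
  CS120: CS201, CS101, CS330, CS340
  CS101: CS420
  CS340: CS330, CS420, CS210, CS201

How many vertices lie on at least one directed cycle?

8

A vertex is on a directed cycle iff it belongs to a strongly connected component of size ≥ 2 (or has a self-loop).
The vertices on cycles are {CS101, CS120, CS330, CS340, CS401, CS420, CS450, CS470} — 8 in total.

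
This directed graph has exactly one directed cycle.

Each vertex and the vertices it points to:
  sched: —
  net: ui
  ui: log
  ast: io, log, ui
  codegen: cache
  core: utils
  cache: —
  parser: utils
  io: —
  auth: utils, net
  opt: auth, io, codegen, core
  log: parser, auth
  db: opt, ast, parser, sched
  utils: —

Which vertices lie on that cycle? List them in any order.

DFS with gray/black marking from ui:
ui gray
  log gray
    parser gray
      utils gray
      utils black
    parser black
    auth gray
      auth→utils: utils black — skip
      net gray
        net→ui: ui is gray → back edge
Back edge closes the cycle ui → log → auth → net → ui; its vertices are {ui, log, net, auth}.

ui, log, net, auth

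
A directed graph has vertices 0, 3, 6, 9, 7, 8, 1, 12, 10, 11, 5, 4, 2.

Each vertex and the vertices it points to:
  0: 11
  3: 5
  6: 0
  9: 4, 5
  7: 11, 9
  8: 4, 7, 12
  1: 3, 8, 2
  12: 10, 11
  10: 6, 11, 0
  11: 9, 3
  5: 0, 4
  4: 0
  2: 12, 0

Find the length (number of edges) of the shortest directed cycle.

For each vertex v, BFS finds the shortest path from v back to v.
The shortest such closed walk is 3 → 5 → 0 → 11 → 3, length 4.

4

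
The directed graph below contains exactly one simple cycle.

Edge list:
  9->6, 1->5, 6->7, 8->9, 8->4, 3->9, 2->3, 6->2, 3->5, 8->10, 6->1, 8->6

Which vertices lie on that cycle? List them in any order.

DFS with gray/black marking from 9:
9 gray
  6 gray
    1 gray
      5 gray
      5 black
    1 black
    2 gray
      3 gray
        3→9: 9 is gray → back edge
Back edge closes the cycle 9 → 6 → 2 → 3 → 9; its vertices are {2, 3, 6, 9}.

2, 3, 6, 9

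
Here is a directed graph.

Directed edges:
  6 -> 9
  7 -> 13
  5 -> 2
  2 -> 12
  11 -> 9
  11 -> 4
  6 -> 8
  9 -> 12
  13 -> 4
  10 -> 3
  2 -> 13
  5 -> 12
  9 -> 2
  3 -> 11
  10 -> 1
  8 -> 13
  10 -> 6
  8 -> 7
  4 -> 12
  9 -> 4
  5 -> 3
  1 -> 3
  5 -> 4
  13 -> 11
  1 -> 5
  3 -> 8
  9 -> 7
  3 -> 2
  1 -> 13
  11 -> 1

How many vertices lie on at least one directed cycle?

A vertex is on a directed cycle iff it belongs to a strongly connected component of size ≥ 2 (or has a self-loop).
The vertices on cycles are {1, 2, 3, 5, 7, 8, 9, 11, 13} — 9 in total.

9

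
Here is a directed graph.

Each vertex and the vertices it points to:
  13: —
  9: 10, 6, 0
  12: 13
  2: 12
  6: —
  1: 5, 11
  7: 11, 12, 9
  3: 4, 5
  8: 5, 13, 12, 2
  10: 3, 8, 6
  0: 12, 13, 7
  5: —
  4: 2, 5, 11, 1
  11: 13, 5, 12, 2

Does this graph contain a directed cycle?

DFS with white/gray/black marking, starting from 0:
0 gray
  12 gray
    13 gray
    13 black
  12 black
  0→13: 13 black — skip
  7 gray
    11 gray
      11→13: 13 black — skip
      5 gray
      5 black
      11→12: 12 black — skip
      2 gray
        2→12: 12 black — skip
      2 black
    11 black
    7→12: 12 black — skip
    9 gray
      10 gray
        3 gray
          4 gray
            4→2: 2 black — skip
            4→5: 5 black — skip
            4→11: 11 black — skip
            1 gray
              1→5: 5 black — skip
              1→11: 11 black — skip
            1 black
          4 black
          3→5: 5 black — skip
        3 black
        8 gray
          8→5: 5 black — skip
          8→13: 13 black — skip
          8→12: 12 black — skip
          8→2: 2 black — skip
        8 black
        6 gray
        6 black
      10 black
      9→6: 6 black — skip
      9→0: 0 is gray → back edge
Back edge found, so a cycle exists: 0 → 7 → 9 → 0.

Yes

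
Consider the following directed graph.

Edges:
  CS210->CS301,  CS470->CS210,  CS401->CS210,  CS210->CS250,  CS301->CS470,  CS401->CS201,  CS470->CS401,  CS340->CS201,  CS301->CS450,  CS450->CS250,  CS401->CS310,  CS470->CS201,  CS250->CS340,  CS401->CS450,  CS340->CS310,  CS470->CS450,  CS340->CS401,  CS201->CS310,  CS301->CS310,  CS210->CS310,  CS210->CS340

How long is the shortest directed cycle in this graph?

3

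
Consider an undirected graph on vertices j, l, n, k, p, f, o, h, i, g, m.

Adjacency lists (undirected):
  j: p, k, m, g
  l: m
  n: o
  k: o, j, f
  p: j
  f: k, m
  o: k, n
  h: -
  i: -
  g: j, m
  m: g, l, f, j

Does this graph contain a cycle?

DFS, tracking each vertex's parent; an edge to a visited non-parent vertex closes a cycle.
Start from k:
visit k (parent –)
  visit o (parent k)
    o–k: parent, skip
    visit n (parent o)
      n–o: parent, skip
  visit j (parent k)
    visit p (parent j)
      p–j: parent, skip
    j–k: parent, skip
    visit m (parent j)
      visit g (parent m)
        g–j: j visited and ≠ parent → cycle
Cycle: j – m – g – j.

Yes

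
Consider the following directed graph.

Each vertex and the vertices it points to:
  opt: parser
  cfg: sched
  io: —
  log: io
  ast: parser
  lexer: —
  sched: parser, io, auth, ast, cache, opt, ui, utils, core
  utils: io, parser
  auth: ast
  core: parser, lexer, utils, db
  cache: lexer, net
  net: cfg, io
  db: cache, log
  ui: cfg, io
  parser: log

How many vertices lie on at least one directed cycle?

7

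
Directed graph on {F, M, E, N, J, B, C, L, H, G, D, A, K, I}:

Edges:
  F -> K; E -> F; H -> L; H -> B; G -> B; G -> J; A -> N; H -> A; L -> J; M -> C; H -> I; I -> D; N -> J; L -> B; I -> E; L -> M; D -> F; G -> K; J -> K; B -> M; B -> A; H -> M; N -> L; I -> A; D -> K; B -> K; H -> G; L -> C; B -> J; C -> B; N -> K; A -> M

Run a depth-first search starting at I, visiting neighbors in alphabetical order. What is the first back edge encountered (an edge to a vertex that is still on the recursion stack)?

B→A

DFS from I (visiting neighbors in alphabetical order); mark gray on enter, black on exit:
I gray
  A gray
    M gray
      C gray
        B gray
          B→A: A is gray → back edge
First back edge: B → A.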